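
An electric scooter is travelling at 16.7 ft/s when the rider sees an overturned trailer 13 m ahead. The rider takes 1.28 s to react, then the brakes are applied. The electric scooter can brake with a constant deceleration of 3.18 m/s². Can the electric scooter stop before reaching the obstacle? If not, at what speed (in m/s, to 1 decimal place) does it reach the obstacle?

16.7 ft/s × 0.3048 = 5.0902 m/s.
Reaction distance = 5.0902 × 1.28 = 6.515 m.
Braking distance = v²/(2a) = 25.910 / 6.360 = 4.074 m.
Total stopping distance = 6.515 + 4.074 = 10.589 m, vs 13 m available — it stops with 13 − 10.589 = 2.411 m to spare.

Yes — it stops about 2.4 m short of the obstacle, so it never reaches it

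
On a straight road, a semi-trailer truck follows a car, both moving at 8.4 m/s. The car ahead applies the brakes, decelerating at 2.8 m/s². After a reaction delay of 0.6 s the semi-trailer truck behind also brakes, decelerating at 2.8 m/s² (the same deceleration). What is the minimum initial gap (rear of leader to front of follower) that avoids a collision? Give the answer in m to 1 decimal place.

Leader travels v²/(2a_L) = 70.560 / 5.600 = 12.600 m before stopping.
Follower covers v·t_r = 8.4000 × 0.6 = 5.040 m while reacting, then v²/(2a_F) = 70.560 / 5.600 = 12.600 m while braking, for a total of 5.040 + 12.600 = 17.640 m.
Since a_F ≤ a_L and the follower starts braking later, the follower is never slower than the leader, so the closest approach is when both have stopped.
Minimum gap = 17.640 − 12.600 = 5.040 m.

Minimum gap ≈ 5.0 m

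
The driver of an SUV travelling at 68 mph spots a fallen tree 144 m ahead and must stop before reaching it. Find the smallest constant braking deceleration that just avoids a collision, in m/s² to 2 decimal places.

68 mph × 0.44704 = 30.3987 m/s.
v² = 2a·d ⇒ a = v²/(2d) = 30.3987² / (2 × 144.000) = 924.081 / 288.000 = 3.2086 m/s².

Required deceleration ≈ 3.21 m/s²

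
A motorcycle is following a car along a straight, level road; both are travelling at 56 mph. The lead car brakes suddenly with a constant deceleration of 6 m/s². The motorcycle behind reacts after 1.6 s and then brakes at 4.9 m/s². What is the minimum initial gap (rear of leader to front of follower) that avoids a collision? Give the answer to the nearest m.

56 mph × 0.44704 = 25.0342 m/s.
Leader travels v²/(2a_L) = 626.711 / 12.000 = 52.226 m before stopping.
Follower covers v·t_r = 25.0342 × 1.6 = 40.055 m while reacting, then v²/(2a_F) = 626.711 / 9.800 = 63.950 m while braking, for a total of 40.055 + 63.950 = 104.005 m.
Since a_F ≤ a_L and the follower starts braking later, the follower is never slower than the leader, so the closest approach is when both have stopped.
Minimum gap = 104.005 − 52.226 = 51.779 m.

Minimum gap ≈ 52 m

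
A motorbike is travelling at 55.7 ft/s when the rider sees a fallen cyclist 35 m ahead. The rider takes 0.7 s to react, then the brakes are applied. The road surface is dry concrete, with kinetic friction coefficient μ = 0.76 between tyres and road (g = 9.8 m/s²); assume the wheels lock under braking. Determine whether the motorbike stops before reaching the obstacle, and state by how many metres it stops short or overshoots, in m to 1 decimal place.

Yes — it stops 3.8 m short of the obstacle

55.7 ft/s × 0.3048 = 16.9774 m/s.
a = μg = 0.76 × 9.8 = 7.448 m/s².
Reaction distance = 16.9774 × 0.7 = 11.884 m.
Braking distance = v²/(2a) = 288.232 / 14.896 = 19.350 m.
Total stopping distance = 11.884 + 19.350 = 31.234 m, vs 35 m available — it stops with 35 − 31.234 = 3.766 m to spare.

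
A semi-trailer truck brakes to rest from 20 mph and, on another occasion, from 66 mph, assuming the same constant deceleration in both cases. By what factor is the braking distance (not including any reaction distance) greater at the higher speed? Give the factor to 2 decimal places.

Factor ≈ 10.89

Braking distance d = v²/(2a), so with a fixed, d ∝ v².
Factor = (66/20)² = 3.3000² = 10.8900.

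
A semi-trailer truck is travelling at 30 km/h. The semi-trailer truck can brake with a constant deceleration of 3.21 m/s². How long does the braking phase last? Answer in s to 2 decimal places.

30 km/h ÷ 3.6 = 8.3333 m/s.
Braking time = v/a = 8.3333 / 3.210 = 2.596 s.

Braking time ≈ 2.60 s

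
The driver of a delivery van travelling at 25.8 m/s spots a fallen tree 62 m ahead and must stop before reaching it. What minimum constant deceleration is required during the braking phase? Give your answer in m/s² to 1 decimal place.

Required deceleration ≈ 5.4 m/s²

v² = 2a·d ⇒ a = v²/(2d) = 25.8000² / (2 × 62.000) = 665.640 / 124.000 = 5.3681 m/s².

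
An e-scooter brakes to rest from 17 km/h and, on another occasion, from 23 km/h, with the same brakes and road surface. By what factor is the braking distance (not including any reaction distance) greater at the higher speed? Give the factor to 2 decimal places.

Factor ≈ 1.83

Braking distance d = v²/(2a), so with a fixed, d ∝ v².
Factor = (23/17)² = 1.3529² = 1.8303.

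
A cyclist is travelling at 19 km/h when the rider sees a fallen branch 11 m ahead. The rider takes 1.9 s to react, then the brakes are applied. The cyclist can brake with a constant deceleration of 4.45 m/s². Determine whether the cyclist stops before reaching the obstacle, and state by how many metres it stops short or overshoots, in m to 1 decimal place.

No — it overshoots by 2.2 m

19 km/h ÷ 3.6 = 5.2778 m/s.
Reaction distance = 5.2778 × 1.9 = 10.028 m.
Braking distance = v²/(2a) = 27.855 / 8.900 = 3.130 m.
Total stopping distance = 10.028 + 3.130 = 13.158 m, vs 11 m available — it cannot stop in time and overshoots by 13.158 − 11 = 2.158 m.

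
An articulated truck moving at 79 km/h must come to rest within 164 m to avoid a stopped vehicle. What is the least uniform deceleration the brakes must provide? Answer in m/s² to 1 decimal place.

Required deceleration ≈ 1.5 m/s²

79 km/h ÷ 3.6 = 21.9444 m/s.
v² = 2a·d ⇒ a = v²/(2d) = 21.9444² / (2 × 164.000) = 481.557 / 328.000 = 1.4682 m/s².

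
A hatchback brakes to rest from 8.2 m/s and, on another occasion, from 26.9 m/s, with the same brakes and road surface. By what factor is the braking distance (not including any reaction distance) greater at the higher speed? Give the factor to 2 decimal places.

Braking distance d = v²/(2a), so with a fixed, d ∝ v².
Factor = (26.9/8.2)² = 3.2805² = 10.7617.

Factor ≈ 10.76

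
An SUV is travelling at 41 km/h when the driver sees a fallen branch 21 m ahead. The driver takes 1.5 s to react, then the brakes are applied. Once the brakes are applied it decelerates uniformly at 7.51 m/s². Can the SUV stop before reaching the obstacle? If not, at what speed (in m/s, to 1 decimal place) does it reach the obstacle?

No — it strikes the obstacle at 8.4 m/s

41 km/h ÷ 3.6 = 11.3889 m/s.
Reaction distance = 11.3889 × 1.5 = 17.083 m.
Braking distance needed to stop: v²/(2a) = 129.707 / 15.020 = 8.636 m, so total needed = 17.083 + 8.636 = 25.719 m > 21 m — it cannot stop.
Distance remaining when braking begins: 21 − 17.083 = 3.917 m.
v² = v₀² − 2a·d = 129.707 − 2 × 7.510 × 3.917 = 70.874 m²/s².
v = √70.874 = 8.419 m/s.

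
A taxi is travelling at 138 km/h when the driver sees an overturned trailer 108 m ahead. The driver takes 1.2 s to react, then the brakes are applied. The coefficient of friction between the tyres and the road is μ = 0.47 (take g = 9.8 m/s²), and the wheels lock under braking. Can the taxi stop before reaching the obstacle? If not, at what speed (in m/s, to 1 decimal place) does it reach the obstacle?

No — it strikes the obstacle at 30.0 m/s

138 km/h ÷ 3.6 = 38.3333 m/s.
a = μg = 0.47 × 9.8 = 4.606 m/s².
Reaction distance = 38.3333 × 1.2 = 46.000 m.
Braking distance needed to stop: v²/(2a) = 1469.442 / 9.212 = 159.514 m, so total needed = 46.000 + 159.514 = 205.514 m > 108 m — it cannot stop.
Distance remaining when braking begins: 108 − 46.000 = 62.000 m.
v² = v₀² − 2a·d = 1469.442 − 2 × 4.606 × 62.000 = 898.298 m²/s².
v = √898.298 = 29.972 m/s.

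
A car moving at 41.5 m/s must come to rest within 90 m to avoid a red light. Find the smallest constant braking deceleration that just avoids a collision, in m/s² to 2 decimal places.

v² = 2a·d ⇒ a = v²/(2d) = 41.5000² / (2 × 90.000) = 1722.250 / 180.000 = 9.5681 m/s².

Required deceleration ≈ 9.57 m/s²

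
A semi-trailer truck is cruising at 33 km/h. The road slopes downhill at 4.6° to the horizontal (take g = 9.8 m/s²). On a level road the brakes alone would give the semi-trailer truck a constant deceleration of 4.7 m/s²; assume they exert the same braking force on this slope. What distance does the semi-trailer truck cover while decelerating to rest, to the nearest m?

Braking distance ≈ 11 m

33 km/h ÷ 3.6 = 9.1667 m/s.
Gravity along the downhill slope reduces the braking deceleration: a_eff = 4.700 − 9.8·sin 4.6° = 4.700 − 0.786 = 3.914 m/s².
Braking distance = v²/(2a) = 9.1667² / (2 × 3.914) = 84.028 / 7.828 = 10.734 m.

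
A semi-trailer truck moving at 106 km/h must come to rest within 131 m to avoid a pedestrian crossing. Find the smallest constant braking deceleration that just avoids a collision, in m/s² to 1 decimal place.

106 km/h ÷ 3.6 = 29.4444 m/s.
v² = 2a·d ⇒ a = v²/(2d) = 29.4444² / (2 × 131.000) = 866.973 / 262.000 = 3.3091 m/s².

Required deceleration ≈ 3.3 m/s²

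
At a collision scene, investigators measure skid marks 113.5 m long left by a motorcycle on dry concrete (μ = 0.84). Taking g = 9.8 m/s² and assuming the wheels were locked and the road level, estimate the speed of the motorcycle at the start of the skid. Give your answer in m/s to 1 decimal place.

Initial speed ≈ 43.2 m/s

Deceleration a = μg = 0.84 × 9.8 = 8.232 m/s².
v = √(2a·d) = √(2 × 8.232 × 113.5) = √1868.664 = 43.2280 m/s.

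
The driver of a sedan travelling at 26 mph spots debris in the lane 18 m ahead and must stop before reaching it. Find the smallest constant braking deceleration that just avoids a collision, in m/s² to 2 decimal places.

26 mph × 0.44704 = 11.6230 m/s.
v² = 2a·d ⇒ a = v²/(2d) = 11.6230² / (2 × 18.000) = 135.094 / 36.000 = 3.7526 m/s².

Required deceleration ≈ 3.75 m/s²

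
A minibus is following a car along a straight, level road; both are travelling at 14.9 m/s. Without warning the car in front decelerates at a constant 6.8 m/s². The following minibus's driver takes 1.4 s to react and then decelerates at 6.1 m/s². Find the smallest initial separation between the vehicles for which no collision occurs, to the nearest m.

Leader travels v²/(2a_L) = 222.010 / 13.600 = 16.324 m before stopping.
Follower covers v·t_r = 14.9000 × 1.4 = 20.860 m while reacting, then v²/(2a_F) = 222.010 / 12.200 = 18.198 m while braking, for a total of 20.860 + 18.198 = 39.058 m.
Since a_F ≤ a_L and the follower starts braking later, the follower is never slower than the leader, so the closest approach is when both have stopped.
Minimum gap = 39.058 − 16.324 = 22.734 m.

Minimum gap ≈ 23 m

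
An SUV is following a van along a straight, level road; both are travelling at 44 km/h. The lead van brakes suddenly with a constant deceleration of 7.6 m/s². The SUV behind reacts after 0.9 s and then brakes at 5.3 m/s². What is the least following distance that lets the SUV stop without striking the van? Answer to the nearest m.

44 km/h ÷ 3.6 = 12.2222 m/s.
Leader travels v²/(2a_L) = 149.382 / 15.200 = 9.828 m before stopping.
Follower covers v·t_r = 12.2222 × 0.9 = 11.000 m while reacting, then v²/(2a_F) = 149.382 / 10.600 = 14.093 m while braking, for a total of 11.000 + 14.093 = 25.093 m.
Since a_F ≤ a_L and the follower starts braking later, the follower is never slower than the leader, so the closest approach is when both have stopped.
Minimum gap = 25.093 − 9.828 = 15.265 m.

Minimum gap ≈ 15 m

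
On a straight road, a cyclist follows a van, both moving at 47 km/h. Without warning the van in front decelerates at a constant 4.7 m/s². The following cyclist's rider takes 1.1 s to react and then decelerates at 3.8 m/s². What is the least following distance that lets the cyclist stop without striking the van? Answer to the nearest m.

Minimum gap ≈ 19 m

47 km/h ÷ 3.6 = 13.0556 m/s.
Leader travels v²/(2a_L) = 170.449 / 9.400 = 18.133 m before stopping.
Follower covers v·t_r = 13.0556 × 1.1 = 14.361 m while reacting, then v²/(2a_F) = 170.449 / 7.600 = 22.428 m while braking, for a total of 14.361 + 22.428 = 36.789 m.
Since a_F ≤ a_L and the follower starts braking later, the follower is never slower than the leader, so the closest approach is when both have stopped.
Minimum gap = 36.789 − 18.133 = 18.656 m.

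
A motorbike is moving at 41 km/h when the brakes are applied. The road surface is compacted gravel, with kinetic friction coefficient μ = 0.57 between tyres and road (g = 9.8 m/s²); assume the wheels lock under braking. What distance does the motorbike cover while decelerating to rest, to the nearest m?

Braking distance ≈ 12 m

41 km/h ÷ 3.6 = 11.3889 m/s.
a = μg = 0.57 × 9.8 = 5.586 m/s².
Braking distance = v²/(2a) = 11.3889² / (2 × 5.586) = 129.707 / 11.172 = 11.610 m.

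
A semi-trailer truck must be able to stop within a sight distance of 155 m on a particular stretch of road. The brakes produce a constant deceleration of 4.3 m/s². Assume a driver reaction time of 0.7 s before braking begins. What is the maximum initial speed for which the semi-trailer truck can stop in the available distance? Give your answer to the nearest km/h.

Maximum speed ≈ 121 km/h

Stopping distance: v·t_r + v²/(2a) = 155 with t_r = 0.7 s and a = 4.300 m/s².
So v² + 6.020 v − 1333.00 = 0.
Positive root: v = −a·t_r + √((a·t_r)² + 2a·d) = −3.010 + √(9.060 + 1333.00) = 33.6241 m/s.
33.6241 m/s × 3.6 = 121.047 km/h.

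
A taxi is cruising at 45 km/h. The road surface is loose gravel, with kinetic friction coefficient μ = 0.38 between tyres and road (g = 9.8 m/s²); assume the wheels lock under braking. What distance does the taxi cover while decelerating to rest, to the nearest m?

Braking distance ≈ 21 m

45 km/h ÷ 3.6 = 12.5000 m/s.
a = μg = 0.38 × 9.8 = 3.724 m/s².
Braking distance = v²/(2a) = 12.5000² / (2 × 3.724) = 156.250 / 7.448 = 20.979 m.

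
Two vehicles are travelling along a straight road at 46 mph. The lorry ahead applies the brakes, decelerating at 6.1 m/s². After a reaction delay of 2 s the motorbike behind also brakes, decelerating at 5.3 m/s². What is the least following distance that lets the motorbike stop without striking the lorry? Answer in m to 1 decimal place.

46 mph × 0.44704 = 20.5638 m/s.
Leader travels v²/(2a_L) = 422.870 / 12.200 = 34.661 m before stopping.
Follower covers v·t_r = 20.5638 × 2 = 41.128 m while reacting, then v²/(2a_F) = 422.870 / 10.600 = 39.893 m while braking, for a total of 41.128 + 39.893 = 81.021 m.
Since a_F ≤ a_L and the follower starts braking later, the follower is never slower than the leader, so the closest approach is when both have stopped.
Minimum gap = 81.021 − 34.661 = 46.360 m.

Minimum gap ≈ 46.4 m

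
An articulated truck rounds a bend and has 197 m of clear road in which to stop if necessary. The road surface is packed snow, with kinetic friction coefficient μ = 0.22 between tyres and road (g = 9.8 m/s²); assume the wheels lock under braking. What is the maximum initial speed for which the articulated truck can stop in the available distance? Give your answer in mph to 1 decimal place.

Maximum speed ≈ 65.2 mph

a = μg = 0.22 × 9.8 = 2.156 m/s².
v²/(2a) = d ⇒ v = √(2 × 2.156 × 197) = √849.46 = 29.1455 m/s.
29.1455 m/s ÷ 0.44704 = 65.197 mph.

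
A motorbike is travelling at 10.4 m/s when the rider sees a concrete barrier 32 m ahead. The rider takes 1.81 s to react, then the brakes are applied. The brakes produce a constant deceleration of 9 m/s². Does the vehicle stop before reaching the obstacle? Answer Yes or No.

Reaction distance = 10.4000 × 1.81 = 18.824 m.
Braking distance = v²/(2a) = 108.160 / 18.000 = 6.009 m.
Total stopping distance = 18.824 + 6.009 = 24.833 m, vs 32 m available — it stops with 32 − 24.833 = 7.167 m to spare.

Yes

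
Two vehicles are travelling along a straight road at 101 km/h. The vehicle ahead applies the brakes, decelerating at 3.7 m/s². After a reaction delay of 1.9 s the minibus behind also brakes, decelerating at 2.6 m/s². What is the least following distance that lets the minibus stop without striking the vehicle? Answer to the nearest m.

101 km/h ÷ 3.6 = 28.0556 m/s.
Leader travels v²/(2a_L) = 787.117 / 7.400 = 106.367 m before stopping.
Follower covers v·t_r = 28.0556 × 1.9 = 53.306 m while reacting, then v²/(2a_F) = 787.117 / 5.200 = 151.369 m while braking, for a total of 53.306 + 151.369 = 204.675 m.
Since a_F ≤ a_L and the follower starts braking later, the follower is never slower than the leader, so the closest approach is when both have stopped.
Minimum gap = 204.675 − 106.367 = 98.308 m.

Minimum gap ≈ 98 m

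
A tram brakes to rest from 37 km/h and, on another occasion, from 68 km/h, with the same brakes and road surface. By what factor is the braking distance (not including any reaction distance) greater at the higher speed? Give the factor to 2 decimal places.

Factor ≈ 3.38

Braking distance d = v²/(2a), so with a fixed, d ∝ v².
Factor = (68/37)² = 1.8378² = 3.3775.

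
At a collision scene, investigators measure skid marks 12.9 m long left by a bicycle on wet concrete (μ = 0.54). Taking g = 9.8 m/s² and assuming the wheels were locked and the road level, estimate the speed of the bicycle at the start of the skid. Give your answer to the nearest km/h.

Initial speed ≈ 42 km/h

Deceleration a = μg = 0.54 × 9.8 = 5.292 m/s².
v = √(2a·d) = √(2 × 5.292 × 12.9) = √136.534 = 11.6848 m/s.
= 11.6848 × 3.6 = 42.065 km/h.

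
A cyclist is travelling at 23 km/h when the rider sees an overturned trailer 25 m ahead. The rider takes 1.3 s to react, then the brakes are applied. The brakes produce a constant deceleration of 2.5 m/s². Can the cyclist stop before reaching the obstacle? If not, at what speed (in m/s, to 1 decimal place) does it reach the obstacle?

23 km/h ÷ 3.6 = 6.3889 m/s.
Reaction distance = 6.3889 × 1.3 = 8.306 m.
Braking distance = v²/(2a) = 40.818 / 5.000 = 8.164 m.
Total stopping distance = 8.306 + 8.164 = 16.470 m, vs 25 m available — it stops with 25 − 16.470 = 8.530 m to spare.

Yes — it stops about 8.5 m short of the obstacle, so it never reaches it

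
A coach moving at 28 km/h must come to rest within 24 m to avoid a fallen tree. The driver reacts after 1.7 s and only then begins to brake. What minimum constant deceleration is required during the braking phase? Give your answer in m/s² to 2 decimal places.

Required deceleration ≈ 2.81 m/s²

28 km/h ÷ 3.6 = 7.7778 m/s.
Distance covered during reaction = 7.7778 × 1.7 = 13.222 m.
Distance available for braking: 24 − 13.222 = 10.778 m.
v² = 2a·d ⇒ a = v²/(2d) = 7.7778² / (2 × 10.778) = 60.494 / 21.556 = 2.8064 m/s².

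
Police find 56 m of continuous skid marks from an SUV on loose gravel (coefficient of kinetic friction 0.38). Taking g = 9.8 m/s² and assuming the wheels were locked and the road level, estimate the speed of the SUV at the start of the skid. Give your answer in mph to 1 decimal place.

Initial speed ≈ 45.7 mph

Deceleration a = μg = 0.38 × 9.8 = 3.724 m/s².
v = √(2a·d) = √(2 × 3.724 × 56) = √417.088 = 20.4227 m/s.
= 20.4227 ÷ 0.44704 = 45.684 mph.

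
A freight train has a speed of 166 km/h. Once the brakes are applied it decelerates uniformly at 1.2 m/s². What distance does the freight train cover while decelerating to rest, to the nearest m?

Braking distance ≈ 886 m

166 km/h ÷ 3.6 = 46.1111 m/s.
Braking distance = v²/(2a) = 46.1111² / (2 × 1.200) = 2126.234 / 2.400 = 885.931 m.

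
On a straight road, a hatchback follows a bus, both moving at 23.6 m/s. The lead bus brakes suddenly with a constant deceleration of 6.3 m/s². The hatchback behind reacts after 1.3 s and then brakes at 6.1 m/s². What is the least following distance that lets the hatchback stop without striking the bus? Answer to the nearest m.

Leader travels v²/(2a_L) = 556.960 / 12.600 = 44.203 m before stopping.
Follower covers v·t_r = 23.6000 × 1.3 = 30.680 m while reacting, then v²/(2a_F) = 556.960 / 12.200 = 45.652 m while braking, for a total of 30.680 + 45.652 = 76.332 m.
Since a_F ≤ a_L and the follower starts braking later, the follower is never slower than the leader, so the closest approach is when both have stopped.
Minimum gap = 76.332 − 44.203 = 32.129 m.

Minimum gap ≈ 32 m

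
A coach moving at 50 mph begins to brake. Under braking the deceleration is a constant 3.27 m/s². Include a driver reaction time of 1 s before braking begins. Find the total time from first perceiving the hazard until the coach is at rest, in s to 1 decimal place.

Total time ≈ 7.8 s

50 mph × 0.44704 = 22.3520 m/s.
Braking time = v/a = 22.3520 / 3.270 = 6.835 s.
Total = 1 + 6.835 = 7.835 s.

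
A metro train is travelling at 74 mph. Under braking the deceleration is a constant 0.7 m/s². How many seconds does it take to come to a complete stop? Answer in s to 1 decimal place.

Braking time ≈ 47.3 s

74 mph × 0.44704 = 33.0810 m/s.
Braking time = v/a = 33.0810 / 0.700 = 47.259 s.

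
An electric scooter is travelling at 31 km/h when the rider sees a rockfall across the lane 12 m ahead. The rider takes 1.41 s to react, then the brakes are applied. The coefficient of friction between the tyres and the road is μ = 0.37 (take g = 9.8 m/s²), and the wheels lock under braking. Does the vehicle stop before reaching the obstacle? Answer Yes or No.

31 km/h ÷ 3.6 = 8.6111 m/s.
a = μg = 0.37 × 9.8 = 3.626 m/s².
Reaction distance = 8.6111 × 1.41 = 12.142 m.
Braking distance = v²/(2a) = 74.151 / 7.252 = 10.225 m.
Total stopping distance = 12.142 + 10.225 = 22.367 m, vs 12 m available — it cannot stop in time and overshoots by 22.367 − 12 = 10.367 m.

No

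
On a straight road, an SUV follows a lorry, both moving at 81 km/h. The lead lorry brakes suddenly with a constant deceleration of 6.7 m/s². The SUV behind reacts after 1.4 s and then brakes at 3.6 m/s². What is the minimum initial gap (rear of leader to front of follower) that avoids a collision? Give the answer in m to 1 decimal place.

Minimum gap ≈ 64.0 m

81 km/h ÷ 3.6 = 22.5000 m/s.
Leader travels v²/(2a_L) = 506.250 / 13.400 = 37.780 m before stopping.
Follower covers v·t_r = 22.5000 × 1.4 = 31.500 m while reacting, then v²/(2a_F) = 506.250 / 7.200 = 70.312 m while braking, for a total of 31.500 + 70.312 = 101.812 m.
Since a_F ≤ a_L and the follower starts braking later, the follower is never slower than the leader, so the closest approach is when both have stopped.
Minimum gap = 101.812 − 37.780 = 64.032 m.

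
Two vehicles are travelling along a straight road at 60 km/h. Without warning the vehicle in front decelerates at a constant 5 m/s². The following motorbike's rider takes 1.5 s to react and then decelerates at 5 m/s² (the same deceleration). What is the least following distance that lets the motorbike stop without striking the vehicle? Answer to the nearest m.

60 km/h ÷ 3.6 = 16.6667 m/s.
Leader travels v²/(2a_L) = 277.779 / 10.000 = 27.778 m before stopping.
Follower covers v·t_r = 16.6667 × 1.5 = 25.000 m while reacting, then v²/(2a_F) = 277.779 / 10.000 = 27.778 m while braking, for a total of 25.000 + 27.778 = 52.778 m.
Since a_F ≤ a_L and the follower starts braking later, the follower is never slower than the leader, so the closest approach is when both have stopped.
Minimum gap = 52.778 − 27.778 = 25.000 m.

Minimum gap ≈ 25 m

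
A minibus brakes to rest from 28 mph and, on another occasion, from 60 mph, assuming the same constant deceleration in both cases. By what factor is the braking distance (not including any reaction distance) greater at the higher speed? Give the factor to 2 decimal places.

Braking distance d = v²/(2a), so with a fixed, d ∝ v².
Factor = (60/28)² = 2.1429² = 4.5920.

Factor ≈ 4.59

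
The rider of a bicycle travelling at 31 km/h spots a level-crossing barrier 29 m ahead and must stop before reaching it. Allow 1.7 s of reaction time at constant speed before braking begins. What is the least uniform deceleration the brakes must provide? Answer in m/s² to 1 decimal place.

31 km/h ÷ 3.6 = 8.6111 m/s.
Distance covered during reaction = 8.6111 × 1.7 = 14.639 m.
Distance available for braking: 29 − 14.639 = 14.361 m.
v² = 2a·d ⇒ a = v²/(2d) = 8.6111² / (2 × 14.361) = 74.151 / 28.722 = 2.5817 m/s².

Required deceleration ≈ 2.6 m/s²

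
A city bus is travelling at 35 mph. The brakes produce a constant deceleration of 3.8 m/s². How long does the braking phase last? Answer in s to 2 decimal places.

35 mph × 0.44704 = 15.6464 m/s.
Braking time = v/a = 15.6464 / 3.800 = 4.117 s.

Braking time ≈ 4.12 s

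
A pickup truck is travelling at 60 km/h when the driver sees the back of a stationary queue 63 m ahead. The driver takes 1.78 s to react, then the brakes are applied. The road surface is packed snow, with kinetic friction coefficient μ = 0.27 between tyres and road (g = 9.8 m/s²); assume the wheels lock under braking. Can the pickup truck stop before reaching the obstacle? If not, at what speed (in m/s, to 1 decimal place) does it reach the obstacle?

No — it strikes the obstacle at 10.1 m/s

60 km/h ÷ 3.6 = 16.6667 m/s.
a = μg = 0.27 × 9.8 = 2.646 m/s².
Reaction distance = 16.6667 × 1.78 = 29.667 m.
Braking distance needed to stop: v²/(2a) = 277.779 / 5.292 = 52.490 m, so total needed = 29.667 + 52.490 = 82.157 m > 63 m — it cannot stop.
Distance remaining when braking begins: 63 − 29.667 = 33.333 m.
v² = v₀² − 2a·d = 277.779 − 2 × 2.646 × 33.333 = 101.381 m²/s².
v = √101.381 = 10.069 m/s.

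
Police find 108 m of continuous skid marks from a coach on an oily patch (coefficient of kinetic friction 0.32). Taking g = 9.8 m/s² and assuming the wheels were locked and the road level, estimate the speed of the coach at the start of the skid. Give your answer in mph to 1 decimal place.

Initial speed ≈ 58.2 mph

Deceleration a = μg = 0.32 × 9.8 = 3.136 m/s².
v = √(2a·d) = √(2 × 3.136 × 108) = √677.376 = 26.0264 m/s.
= 26.0264 ÷ 0.44704 = 58.219 mph.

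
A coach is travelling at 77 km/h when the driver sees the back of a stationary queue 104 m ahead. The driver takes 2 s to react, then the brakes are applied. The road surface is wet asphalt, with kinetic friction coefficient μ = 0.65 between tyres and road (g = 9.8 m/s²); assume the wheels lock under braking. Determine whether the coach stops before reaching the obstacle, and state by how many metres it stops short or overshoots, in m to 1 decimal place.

Yes — it stops 25.3 m short of the obstacle

77 km/h ÷ 3.6 = 21.3889 m/s.
a = μg = 0.65 × 9.8 = 6.370 m/s².
Reaction distance = 21.3889 × 2 = 42.778 m.
Braking distance = v²/(2a) = 457.485 / 12.740 = 35.909 m.
Total stopping distance = 42.778 + 35.909 = 78.687 m, vs 104 m available — it stops with 104 − 78.687 = 25.313 m to spare.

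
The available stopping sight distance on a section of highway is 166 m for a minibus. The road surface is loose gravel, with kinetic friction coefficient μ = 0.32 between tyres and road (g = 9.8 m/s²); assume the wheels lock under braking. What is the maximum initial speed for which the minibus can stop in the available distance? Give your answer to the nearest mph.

Maximum speed ≈ 72 mph

a = μg = 0.32 × 9.8 = 3.136 m/s².
v²/(2a) = d ⇒ v = √(2 × 3.136 × 166) = √1041.15 = 32.2669 m/s.
32.2669 m/s ÷ 0.44704 = 72.179 mph.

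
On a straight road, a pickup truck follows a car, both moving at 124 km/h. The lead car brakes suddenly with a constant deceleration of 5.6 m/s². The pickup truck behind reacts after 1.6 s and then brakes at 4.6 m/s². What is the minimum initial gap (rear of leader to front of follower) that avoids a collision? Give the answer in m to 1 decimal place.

Minimum gap ≈ 78.1 m

124 km/h ÷ 3.6 = 34.4444 m/s.
Leader travels v²/(2a_L) = 1186.417 / 11.200 = 105.930 m before stopping.
Follower covers v·t_r = 34.4444 × 1.6 = 55.111 m while reacting, then v²/(2a_F) = 1186.417 / 9.200 = 128.958 m while braking, for a total of 55.111 + 128.958 = 184.069 m.
Since a_F ≤ a_L and the follower starts braking later, the follower is never slower than the leader, so the closest approach is when both have stopped.
Minimum gap = 184.069 − 105.930 = 78.139 m.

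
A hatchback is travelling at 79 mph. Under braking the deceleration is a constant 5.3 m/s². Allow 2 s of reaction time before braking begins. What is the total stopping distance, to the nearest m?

79 mph × 0.44704 = 35.3162 m/s.
Reaction distance = v·t_r = 35.3162 × 2 = 70.632 m.
Braking distance = v²/(2a) = 35.3162² / (2 × 5.300) = 1247.234 / 10.600 = 117.664 m.
Total = 70.632 + 117.664 = 188.296 m.

Total stopping distance ≈ 188 m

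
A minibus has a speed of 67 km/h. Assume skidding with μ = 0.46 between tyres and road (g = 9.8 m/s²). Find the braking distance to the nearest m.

67 km/h ÷ 3.6 = 18.6111 m/s.
a = μg = 0.46 × 9.8 = 4.508 m/s².
Braking distance = v²/(2a) = 18.6111² / (2 × 4.508) = 346.373 / 9.016 = 38.418 m.

Braking distance ≈ 38 m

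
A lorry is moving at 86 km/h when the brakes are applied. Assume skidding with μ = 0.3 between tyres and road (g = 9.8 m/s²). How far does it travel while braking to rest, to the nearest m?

86 km/h ÷ 3.6 = 23.8889 m/s.
a = μg = 0.3 × 9.8 = 2.940 m/s².
Braking distance = v²/(2a) = 23.8889² / (2 × 2.940) = 570.680 / 5.880 = 97.054 m.

Braking distance ≈ 97 m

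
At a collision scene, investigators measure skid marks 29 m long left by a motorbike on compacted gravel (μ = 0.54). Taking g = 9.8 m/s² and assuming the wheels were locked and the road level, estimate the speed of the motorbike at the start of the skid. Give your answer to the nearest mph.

Deceleration a = μg = 0.54 × 9.8 = 5.292 m/s².
v = √(2a·d) = √(2 × 5.292 × 29) = √306.936 = 17.5196 m/s.
= 17.5196 ÷ 0.44704 = 39.190 mph.

Initial speed ≈ 39 mph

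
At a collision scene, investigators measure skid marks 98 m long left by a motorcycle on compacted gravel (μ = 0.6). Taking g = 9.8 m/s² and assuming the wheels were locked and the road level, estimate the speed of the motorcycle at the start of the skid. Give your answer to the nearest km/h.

Initial speed ≈ 122 km/h

Deceleration a = μg = 0.6 × 9.8 = 5.880 m/s².
v = √(2a·d) = √(2 × 5.880 × 98) = √1152.480 = 33.9482 m/s.
= 33.9482 × 3.6 = 122.214 km/h.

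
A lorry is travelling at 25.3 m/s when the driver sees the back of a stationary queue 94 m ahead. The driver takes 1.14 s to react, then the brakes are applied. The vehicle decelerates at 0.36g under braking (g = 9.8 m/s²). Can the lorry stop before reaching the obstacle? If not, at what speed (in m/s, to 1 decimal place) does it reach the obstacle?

a = 0.36 × 9.8 = 3.528 m/s².
Reaction distance = 25.3000 × 1.14 = 28.842 m.
Braking distance needed to stop: v²/(2a) = 640.090 / 7.056 = 90.716 m, so total needed = 28.842 + 90.716 = 119.558 m > 94 m — it cannot stop.
Distance remaining when braking begins: 94 − 28.842 = 65.158 m.
v² = v₀² − 2a·d = 640.090 − 2 × 3.528 × 65.158 = 180.335 m²/s².
v = √180.335 = 13.429 m/s.

No — it strikes the obstacle at 13.4 m/s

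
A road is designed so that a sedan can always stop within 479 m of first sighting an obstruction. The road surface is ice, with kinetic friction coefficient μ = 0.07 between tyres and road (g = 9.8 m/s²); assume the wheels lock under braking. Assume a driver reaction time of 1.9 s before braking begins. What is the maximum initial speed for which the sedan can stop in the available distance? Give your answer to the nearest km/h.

a = μg = 0.07 × 9.8 = 0.686 m/s².
Stopping distance: v·t_r + v²/(2a) = 479 with t_r = 1.9 s and a = 0.686 m/s².
So v² + 2.607 v − 657.19 = 0.
Positive root: v = −a·t_r + √((a·t_r)² + 2a·d) = −1.303 + √(1.698 + 657.19) = 24.3658 m/s.
24.3658 m/s × 3.6 = 87.717 km/h.

Maximum speed ≈ 88 km/h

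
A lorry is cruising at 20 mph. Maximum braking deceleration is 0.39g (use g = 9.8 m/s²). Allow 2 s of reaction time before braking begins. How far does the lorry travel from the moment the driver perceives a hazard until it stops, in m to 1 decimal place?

Total stopping distance ≈ 28.3 m

20 mph × 0.44704 = 8.9408 m/s.
a = 0.39 × 9.8 = 3.822 m/s².
Reaction distance = v·t_r = 8.9408 × 2 = 17.882 m.
Braking distance = v²/(2a) = 8.9408² / (2 × 3.822) = 79.938 / 7.644 = 10.458 m.
Total = 17.882 + 10.458 = 28.340 m.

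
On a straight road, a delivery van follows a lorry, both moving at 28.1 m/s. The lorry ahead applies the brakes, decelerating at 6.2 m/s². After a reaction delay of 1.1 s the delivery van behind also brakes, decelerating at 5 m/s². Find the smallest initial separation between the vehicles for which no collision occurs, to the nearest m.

Leader travels v²/(2a_L) = 789.610 / 12.400 = 63.678 m before stopping.
Follower covers v·t_r = 28.1000 × 1.1 = 30.910 m while reacting, then v²/(2a_F) = 789.610 / 10.000 = 78.961 m while braking, for a total of 30.910 + 78.961 = 109.871 m.
Since a_F ≤ a_L and the follower starts braking later, the follower is never slower than the leader, so the closest approach is when both have stopped.
Minimum gap = 109.871 − 63.678 = 46.193 m.

Minimum gap ≈ 46 m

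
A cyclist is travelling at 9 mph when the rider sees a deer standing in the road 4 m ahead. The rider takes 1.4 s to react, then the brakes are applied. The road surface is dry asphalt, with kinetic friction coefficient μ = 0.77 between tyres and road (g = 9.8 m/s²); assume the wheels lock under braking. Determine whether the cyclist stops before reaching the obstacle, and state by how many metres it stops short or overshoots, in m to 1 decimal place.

No — it overshoots by 2.7 m

9 mph × 0.44704 = 4.0234 m/s.
a = μg = 0.77 × 9.8 = 7.546 m/s².
Reaction distance = 4.0234 × 1.4 = 5.633 m.
Braking distance = v²/(2a) = 16.188 / 15.092 = 1.073 m.
Total stopping distance = 5.633 + 1.073 = 6.706 m, vs 4 m available — it cannot stop in time and overshoots by 6.706 − 4 = 2.706 m.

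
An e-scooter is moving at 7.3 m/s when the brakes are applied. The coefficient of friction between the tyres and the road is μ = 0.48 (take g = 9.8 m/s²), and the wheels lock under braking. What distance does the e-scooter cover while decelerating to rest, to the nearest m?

Braking distance ≈ 6 m

a = μg = 0.48 × 9.8 = 4.704 m/s².
Braking distance = v²/(2a) = 7.3000² / (2 × 4.704) = 53.290 / 9.408 = 5.664 m.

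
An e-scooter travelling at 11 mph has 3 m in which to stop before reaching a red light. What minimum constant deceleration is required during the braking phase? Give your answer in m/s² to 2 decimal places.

Required deceleration ≈ 4.03 m/s²

11 mph × 0.44704 = 4.9174 m/s.
v² = 2a·d ⇒ a = v²/(2d) = 4.9174² / (2 × 3.000) = 24.181 / 6.000 = 4.0302 m/s².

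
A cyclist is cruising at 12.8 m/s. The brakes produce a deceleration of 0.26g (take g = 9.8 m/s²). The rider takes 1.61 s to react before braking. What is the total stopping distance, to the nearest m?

a = 0.26 × 9.8 = 2.548 m/s².
Reaction distance = v·t_r = 12.8000 × 1.61 = 20.608 m.
Braking distance = v²/(2a) = 12.8000² / (2 × 2.548) = 163.840 / 5.096 = 32.151 m.
Total = 20.608 + 32.151 = 52.759 m.

Total stopping distance ≈ 53 m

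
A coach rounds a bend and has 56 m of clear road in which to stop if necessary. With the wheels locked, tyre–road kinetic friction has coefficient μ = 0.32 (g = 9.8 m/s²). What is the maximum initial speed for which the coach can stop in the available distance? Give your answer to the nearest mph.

a = μg = 0.32 × 9.8 = 3.136 m/s².
v²/(2a) = d ⇒ v = √(2 × 3.136 × 56) = √351.23 = 18.7411 m/s.
18.7411 m/s ÷ 0.44704 = 41.923 mph.

Maximum speed ≈ 42 mph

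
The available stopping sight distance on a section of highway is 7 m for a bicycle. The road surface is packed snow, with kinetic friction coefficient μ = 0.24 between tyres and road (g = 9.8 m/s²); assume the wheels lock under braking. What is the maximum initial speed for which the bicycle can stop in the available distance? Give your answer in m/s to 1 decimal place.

Maximum speed ≈ 5.7 m/s

a = μg = 0.24 × 9.8 = 2.352 m/s².
v²/(2a) = d ⇒ v = √(2 × 2.352 × 7) = √32.93 = 5.7385 m/s.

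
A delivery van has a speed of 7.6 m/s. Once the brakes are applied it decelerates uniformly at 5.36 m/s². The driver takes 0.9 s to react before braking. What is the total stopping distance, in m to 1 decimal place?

Total stopping distance ≈ 12.2 m

Reaction distance = v·t_r = 7.6000 × 0.9 = 6.840 m.
Braking distance = v²/(2a) = 7.6000² / (2 × 5.360) = 57.760 / 10.720 = 5.388 m.
Total = 6.840 + 5.388 = 12.228 m.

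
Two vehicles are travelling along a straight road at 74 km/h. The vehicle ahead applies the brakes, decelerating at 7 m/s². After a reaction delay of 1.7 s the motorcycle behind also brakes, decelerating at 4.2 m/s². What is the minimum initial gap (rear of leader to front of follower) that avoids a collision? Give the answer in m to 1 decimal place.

74 km/h ÷ 3.6 = 20.5556 m/s.
Leader travels v²/(2a_L) = 422.533 / 14.000 = 30.181 m before stopping.
Follower covers v·t_r = 20.5556 × 1.7 = 34.945 m while reacting, then v²/(2a_F) = 422.533 / 8.400 = 50.302 m while braking, for a total of 34.945 + 50.302 = 85.247 m.
Since a_F ≤ a_L and the follower starts braking later, the follower is never slower than the leader, so the closest approach is when both have stopped.
Minimum gap = 85.247 − 30.181 = 55.066 m.

Minimum gap ≈ 55.1 m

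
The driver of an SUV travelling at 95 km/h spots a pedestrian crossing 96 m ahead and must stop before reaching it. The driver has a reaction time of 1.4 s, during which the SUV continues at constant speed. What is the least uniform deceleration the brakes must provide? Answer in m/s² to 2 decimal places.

95 km/h ÷ 3.6 = 26.3889 m/s.
Distance covered during reaction = 26.3889 × 1.4 = 36.944 m.
Distance available for braking: 96 − 36.944 = 59.056 m.
v² = 2a·d ⇒ a = v²/(2d) = 26.3889² / (2 × 59.056) = 696.374 / 118.112 = 5.8959 m/s².

Required deceleration ≈ 5.90 m/s²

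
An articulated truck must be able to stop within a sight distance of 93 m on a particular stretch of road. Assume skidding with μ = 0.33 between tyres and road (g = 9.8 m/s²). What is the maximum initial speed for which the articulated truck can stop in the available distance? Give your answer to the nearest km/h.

Maximum speed ≈ 88 km/h

a = μg = 0.33 × 9.8 = 3.234 m/s².
v²/(2a) = d ⇒ v = √(2 × 3.234 × 93) = √601.52 = 24.5259 m/s.
24.5259 m/s × 3.6 = 88.293 km/h.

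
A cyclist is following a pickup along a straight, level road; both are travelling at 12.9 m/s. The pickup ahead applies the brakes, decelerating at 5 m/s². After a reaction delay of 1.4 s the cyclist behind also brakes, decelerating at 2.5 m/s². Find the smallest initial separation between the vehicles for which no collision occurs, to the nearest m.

Leader travels v²/(2a_L) = 166.410 / 10.000 = 16.641 m before stopping.
Follower covers v·t_r = 12.9000 × 1.4 = 18.060 m while reacting, then v²/(2a_F) = 166.410 / 5.000 = 33.282 m while braking, for a total of 18.060 + 33.282 = 51.342 m.
Since a_F ≤ a_L and the follower starts braking later, the follower is never slower than the leader, so the closest approach is when both have stopped.
Minimum gap = 51.342 − 16.641 = 34.701 m.

Minimum gap ≈ 35 m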